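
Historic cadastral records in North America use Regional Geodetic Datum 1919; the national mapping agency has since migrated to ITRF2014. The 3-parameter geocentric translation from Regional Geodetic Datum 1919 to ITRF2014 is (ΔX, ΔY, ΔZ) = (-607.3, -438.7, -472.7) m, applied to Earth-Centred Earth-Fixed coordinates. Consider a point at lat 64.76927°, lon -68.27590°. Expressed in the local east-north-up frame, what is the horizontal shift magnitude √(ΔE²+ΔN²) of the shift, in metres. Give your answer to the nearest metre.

The local east axis at (φ, λ) is (−sin λ, cos λ, 0), so ΔE = −sin(-68.27590°)·(-607.3) + cos(-68.27590°)·(-438.7) = -726.55 m.
The local north axis is (−sin φ cos λ, −sin φ sin λ, cos φ), giving ΔN = 203.340 − 368.662 − 201.495 = -366.82 m.
Horizontal magnitude = √(ΔE² + ΔN²) = √((-726.55)² + (-366.82)²) = 813.90 m.

814 m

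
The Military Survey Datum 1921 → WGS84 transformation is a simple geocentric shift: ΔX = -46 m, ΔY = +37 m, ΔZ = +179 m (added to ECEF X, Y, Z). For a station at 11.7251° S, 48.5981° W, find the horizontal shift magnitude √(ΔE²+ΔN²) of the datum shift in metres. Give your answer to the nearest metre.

164 m

The local east axis at (φ, λ) is (−sin λ, cos λ, 0), so ΔE = −sin(-48.5981°)·(-46) + cos(-48.5981°)·37 = -10.03 m.
The local north axis is (−sin φ cos λ, −sin φ sin λ, cos φ), giving ΔN = -6.182 − 5.640 + 175.265 = 163.44 m.
Horizontal magnitude = √(ΔE² + ΔN²) = √((-10.03)² + 163.44²) = 163.75 m.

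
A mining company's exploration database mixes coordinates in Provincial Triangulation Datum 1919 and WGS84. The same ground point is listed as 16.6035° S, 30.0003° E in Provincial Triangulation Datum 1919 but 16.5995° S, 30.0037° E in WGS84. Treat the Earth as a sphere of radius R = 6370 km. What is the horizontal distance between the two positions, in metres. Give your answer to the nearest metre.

Δφ = -16.5995° − -16.6035° = +0.0040°; Δλ = 30.0037° − 30.0003° = +0.0034°.
1° along a meridian = πR/180 = 111177 m.
ΔN = Δφ × 111177 = 444.7 m; ΔE = Δλ × 111177 × cos(-16.6035°) = +0.0034 × 111177 × 0.958305 = 362.2 m.
Distance = √(ΔE² + ΔN²) = √(362.2² + 444.7²) = 573.6 m.

574 m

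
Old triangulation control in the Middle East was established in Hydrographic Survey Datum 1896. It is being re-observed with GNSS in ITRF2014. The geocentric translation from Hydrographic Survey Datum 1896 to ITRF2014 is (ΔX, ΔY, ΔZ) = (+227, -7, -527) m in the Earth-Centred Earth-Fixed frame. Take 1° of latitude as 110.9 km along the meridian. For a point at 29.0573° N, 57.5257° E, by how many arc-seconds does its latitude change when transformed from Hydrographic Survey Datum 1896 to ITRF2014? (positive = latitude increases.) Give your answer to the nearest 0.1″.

Δφ = -16.8″

sin φ = 0.485684, cos φ = 0.874134, sin λ = 0.843632, cos λ = 0.536921.
North component: ΔN = −sin φ cos λ·ΔX − sin φ sin λ·ΔY + cos φ·ΔZ = −(0.485684)(0.536921)(227) − (0.485684)(0.843632)(-7) + (0.874134)(-527) = -517.00 m.
1° of latitude spans 110900 m, so Δφ = -517.00 / 110900 × 3600 = -16.783″.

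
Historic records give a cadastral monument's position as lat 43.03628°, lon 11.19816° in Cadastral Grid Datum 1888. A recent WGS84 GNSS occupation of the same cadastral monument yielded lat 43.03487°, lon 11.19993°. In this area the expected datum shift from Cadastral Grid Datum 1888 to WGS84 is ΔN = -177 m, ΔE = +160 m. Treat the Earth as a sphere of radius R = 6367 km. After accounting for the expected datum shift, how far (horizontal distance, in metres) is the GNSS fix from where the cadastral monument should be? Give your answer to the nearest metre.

Observed coordinate differences: Δφ = -0.00141°, Δλ = +0.00177°.
Converting to metres (1° lat = 111125 m, cos φ = 0.730922): observed ΔN = -156.7 m, observed ΔE = 143.8 m.
Subtracting the expected shift leaves a residual of -156.7 − (-177) = 20.3 m north and 143.8 − (160) = -16.2 m east.
Residual distance = √(20.3² + (-16.2)²) = 26.0 m.

26 m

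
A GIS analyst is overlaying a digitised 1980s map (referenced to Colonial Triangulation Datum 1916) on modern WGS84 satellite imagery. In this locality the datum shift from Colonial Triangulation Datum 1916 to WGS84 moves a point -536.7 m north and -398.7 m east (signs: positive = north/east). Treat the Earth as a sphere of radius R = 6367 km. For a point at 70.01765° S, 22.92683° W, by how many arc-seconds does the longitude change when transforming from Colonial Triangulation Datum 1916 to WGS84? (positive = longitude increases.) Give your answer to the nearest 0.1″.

At latitude -70.01765°, cos φ = 0.341731.
One radian of longitude at latitude φ spans R cos φ, so Δλ = ΔE / (R cos φ) = -398.7 / (6367000 × 0.341731) = -1.8324e-04 rad = -37.797″.

Δλ = -37.8″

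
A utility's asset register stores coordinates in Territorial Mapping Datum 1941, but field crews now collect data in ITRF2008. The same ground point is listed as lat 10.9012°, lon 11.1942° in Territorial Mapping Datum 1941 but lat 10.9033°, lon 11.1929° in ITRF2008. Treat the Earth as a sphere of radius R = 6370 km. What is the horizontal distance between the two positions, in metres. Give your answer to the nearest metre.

Δφ = 10.9033° − 10.9012° = +0.0021°; Δλ = 11.1929° − 11.1942° = -0.0013°.
1° along a meridian = πR/180 = 111177 m.
ΔN = Δφ × 111177 = 233.5 m; ΔE = Δλ × 111177 × cos(10.9012°) = -0.0013 × 111177 × 0.981955 = -141.9 m.
Distance = √(ΔE² + ΔN²) = √((-141.9)² + 233.5²) = 273.2 m.

273 m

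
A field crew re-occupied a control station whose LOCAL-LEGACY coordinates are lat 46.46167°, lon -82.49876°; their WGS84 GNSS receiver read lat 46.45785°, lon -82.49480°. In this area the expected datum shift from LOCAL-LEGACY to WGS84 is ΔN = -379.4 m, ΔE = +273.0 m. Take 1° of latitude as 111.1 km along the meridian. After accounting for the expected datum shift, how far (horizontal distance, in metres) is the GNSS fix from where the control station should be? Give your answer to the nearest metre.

54 m

Observed coordinate differences: Δφ = -0.00382°, Δλ = +0.00396°.
Converting to metres (1° lat = 111100 m, cos φ = 0.688840): observed ΔN = -424.4 m, observed ΔE = 303.1 m.
Subtracting the expected shift leaves a residual of -424.4 − (-379.4) = -45.0 m north and 303.1 − (273.0) = 30.1 m east.
Residual distance = √((-45.0)² + 30.1²) = 54.1 m.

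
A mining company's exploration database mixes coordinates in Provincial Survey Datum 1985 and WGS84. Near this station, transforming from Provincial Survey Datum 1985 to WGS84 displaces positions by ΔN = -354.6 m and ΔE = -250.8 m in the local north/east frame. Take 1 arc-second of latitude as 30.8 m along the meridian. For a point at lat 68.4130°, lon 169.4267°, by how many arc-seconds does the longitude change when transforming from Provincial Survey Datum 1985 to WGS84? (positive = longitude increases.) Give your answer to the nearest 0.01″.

Δλ = -22.13″

At latitude 68.4130°, cos φ = 0.367914.
1″ of longitude at this latitude = 30.80 × cos φ = 11.3317 m, so Δλ = -250.8 / 11.3317 = -22.133″.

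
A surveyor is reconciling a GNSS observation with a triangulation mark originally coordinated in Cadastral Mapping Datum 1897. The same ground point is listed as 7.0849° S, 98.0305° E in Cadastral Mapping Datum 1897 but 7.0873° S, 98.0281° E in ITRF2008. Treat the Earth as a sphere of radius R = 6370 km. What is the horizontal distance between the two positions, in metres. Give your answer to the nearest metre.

376 m

Δφ = -7.0873° − -7.0849° = -0.0024°; Δλ = 98.0281° − 98.0305° = -0.0024°.
1° along a meridian = πR/180 = 111177 m.
ΔN = Δφ × 111177 = -266.8 m; ΔE = Δλ × 111177 × cos(-7.0849°) = -0.0024 × 111177 × 0.992364 = -264.8 m.
Distance = √(ΔE² + ΔN²) = √((-264.8)² + (-266.8)²) = 375.9 m.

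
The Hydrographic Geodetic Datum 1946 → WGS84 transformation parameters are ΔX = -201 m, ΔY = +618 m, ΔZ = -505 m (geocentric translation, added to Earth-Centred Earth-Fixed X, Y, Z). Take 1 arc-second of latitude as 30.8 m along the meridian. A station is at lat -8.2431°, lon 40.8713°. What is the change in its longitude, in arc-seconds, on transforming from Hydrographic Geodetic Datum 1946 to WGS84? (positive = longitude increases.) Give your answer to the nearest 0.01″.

Δλ = 19.65″

sin φ = -0.143373, cos φ = 0.989669, sin λ = 0.654362, cos λ = 0.756181.
East component: ΔE = −sin λ·ΔX + cos λ·ΔY = −(0.654362)(-201) + (0.756181)(618) = 598.85 m.
1° of latitude spans 3600 × 30.80 = 110880 m; at latitude φ, 1° of longitude spans that × cos φ = 109734.5 m, so Δλ = 598.85 / 109734.5 × 3600 = 19.646″.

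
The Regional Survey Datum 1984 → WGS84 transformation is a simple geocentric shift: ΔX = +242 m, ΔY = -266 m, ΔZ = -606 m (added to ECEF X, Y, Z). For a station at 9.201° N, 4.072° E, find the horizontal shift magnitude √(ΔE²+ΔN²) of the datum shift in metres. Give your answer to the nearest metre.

At φ = 9.201°, λ = 4.072°: sin φ = 0.159898, cos φ = 0.987133, sin λ = 0.071010, cos λ = 0.997476.
ΔE = −sin λ·ΔX + cos λ·ΔY = −(0.071010)·(242) + (0.997476)·(-266) = -282.51 m.
ΔN = −sin φ cos λ·ΔX − sin φ sin λ·ΔY + cos φ·ΔZ = −(0.159898)(0.997476)(242) − (0.159898)(0.071010)(-266) + (0.987133)(-606) = -633.78 m.
Horizontal magnitude = √(ΔE² + ΔN²) = √((-282.51)² + (-633.78)²) = 693.90 m.

694 m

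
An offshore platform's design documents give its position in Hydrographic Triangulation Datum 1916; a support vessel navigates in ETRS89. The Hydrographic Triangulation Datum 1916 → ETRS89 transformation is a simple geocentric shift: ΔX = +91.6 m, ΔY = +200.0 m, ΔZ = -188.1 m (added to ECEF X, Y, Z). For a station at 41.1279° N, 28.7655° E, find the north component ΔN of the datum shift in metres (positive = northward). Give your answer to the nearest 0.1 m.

At φ = 41.1279°, λ = 28.7655°: sin φ = 0.657742, cos φ = 0.753243, sin λ = 0.481226, cos λ = 0.876597.
ΔN = −sin φ cos λ·ΔX − sin φ sin λ·ΔY + cos φ·ΔZ = −(0.657742)(0.876597)(91.6) − (0.657742)(0.481226)(200.0) + (0.753243)(-188.1) = -257.80 m.

ΔN = -257.8 m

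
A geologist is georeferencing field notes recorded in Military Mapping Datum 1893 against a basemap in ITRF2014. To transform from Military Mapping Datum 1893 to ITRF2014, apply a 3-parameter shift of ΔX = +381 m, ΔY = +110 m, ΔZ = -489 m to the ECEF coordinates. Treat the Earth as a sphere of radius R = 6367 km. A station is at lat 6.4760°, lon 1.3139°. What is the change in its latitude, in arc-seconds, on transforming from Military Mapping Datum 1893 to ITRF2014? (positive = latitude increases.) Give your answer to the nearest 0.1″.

Δφ = -17.1″

sin φ = 0.112787, cos φ = 0.993619, sin λ = 0.022930, cos λ = 0.999737.
North component: ΔN = −sin φ cos λ·ΔX − sin φ sin λ·ΔY + cos φ·ΔZ = −(0.112787)(0.999737)(381) − (0.112787)(0.022930)(110) + (0.993619)(-489) = -529.12 m.
1° of latitude spans πR/180 = 111125 m, so Δφ = -529.12 / 111125 × 3600 = -17.141″.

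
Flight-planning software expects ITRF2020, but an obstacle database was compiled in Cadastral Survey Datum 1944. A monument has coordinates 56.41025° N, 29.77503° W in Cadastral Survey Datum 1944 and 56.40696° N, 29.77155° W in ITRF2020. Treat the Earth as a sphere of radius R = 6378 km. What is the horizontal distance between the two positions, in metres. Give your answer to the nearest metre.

Δφ = 56.40696° − 56.41025° = -0.00329°; Δλ = -29.77155° − -29.77503° = +0.00348°.
1° along a meridian = πR/180 = 111317 m.
ΔN = Δφ × 111317 = -366.2 m; ΔE = Δλ × 111317 × cos(56.41025°) = +0.00348 × 111317 × 0.553243 = 214.3 m.
Distance = √(ΔE² + ΔN²) = √(214.3² + (-366.2)²) = 424.3 m.

424 m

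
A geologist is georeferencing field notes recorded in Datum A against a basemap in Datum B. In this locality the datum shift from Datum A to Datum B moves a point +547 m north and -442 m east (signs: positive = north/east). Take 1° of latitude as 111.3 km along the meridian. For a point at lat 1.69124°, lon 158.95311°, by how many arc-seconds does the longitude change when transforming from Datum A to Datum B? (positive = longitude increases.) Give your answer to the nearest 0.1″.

Δλ = -14.3″

At latitude 1.69124°, cos φ = 0.999564.
1° of longitude at this latitude = 111.3 × cos φ = 111.25 km, so Δλ = -442.0 / 111251.5 = -0.0039730° = -14.303″.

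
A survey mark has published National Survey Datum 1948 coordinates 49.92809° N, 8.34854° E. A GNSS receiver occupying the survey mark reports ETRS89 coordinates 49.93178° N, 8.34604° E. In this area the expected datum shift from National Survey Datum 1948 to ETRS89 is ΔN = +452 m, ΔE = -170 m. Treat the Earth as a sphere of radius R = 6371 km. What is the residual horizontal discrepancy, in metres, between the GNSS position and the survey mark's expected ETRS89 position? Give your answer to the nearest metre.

Observed coordinate differences: Δφ = +0.00369°, Δλ = -0.00250°.
Converting to metres (1° lat = 111195 m, cos φ = 0.643749): observed ΔN = 410.3 m, observed ΔE = -179.0 m.
Subtracting the expected shift leaves a residual of 410.3 − (452) = -41.7 m north and -179.0 − (-170) = -9.0 m east.
Residual distance = √((-41.7)² + (-9.0)²) = 42.6 m.

43 m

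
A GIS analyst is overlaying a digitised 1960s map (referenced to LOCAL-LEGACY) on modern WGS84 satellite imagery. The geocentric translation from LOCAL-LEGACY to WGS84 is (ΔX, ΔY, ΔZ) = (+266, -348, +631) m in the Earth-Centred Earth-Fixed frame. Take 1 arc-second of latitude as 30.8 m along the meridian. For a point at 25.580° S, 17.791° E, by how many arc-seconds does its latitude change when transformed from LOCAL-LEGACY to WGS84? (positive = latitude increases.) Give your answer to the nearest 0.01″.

sin φ = -0.431771, cos φ = 0.901983, sin λ = 0.305546, cos λ = 0.952177.
North component: ΔN = −sin φ cos λ·ΔX − sin φ sin λ·ΔY + cos φ·ΔZ = −(-0.431771)(0.952177)(266) − (-0.431771)(0.305546)(-348) + (0.901983)(631) = 632.60 m.
1° of latitude spans 3600 × 30.80 = 110880 m, so Δφ = 632.60 / 110880 × 3600 = 20.539″.

Δφ = 20.54″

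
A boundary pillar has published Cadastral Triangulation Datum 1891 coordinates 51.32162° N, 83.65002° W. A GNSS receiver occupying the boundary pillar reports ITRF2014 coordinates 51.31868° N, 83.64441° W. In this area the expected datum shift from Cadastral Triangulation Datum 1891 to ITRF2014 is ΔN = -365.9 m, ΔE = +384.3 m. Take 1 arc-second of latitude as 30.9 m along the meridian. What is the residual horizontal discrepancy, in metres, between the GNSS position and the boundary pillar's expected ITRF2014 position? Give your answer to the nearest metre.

39 m

Observed coordinate differences: Δφ = -0.00294°, Δλ = +0.00561°.
Converting to metres (1° lat = 111240 m, cos φ = 0.624948): observed ΔN = -327.0 m, observed ΔE = 390.0 m.
Subtracting the expected shift leaves a residual of -327.0 − (-365.9) = 38.9 m north and 390.0 − (384.3) = 5.7 m east.
Residual distance = √(38.9² + 5.7²) = 39.3 m.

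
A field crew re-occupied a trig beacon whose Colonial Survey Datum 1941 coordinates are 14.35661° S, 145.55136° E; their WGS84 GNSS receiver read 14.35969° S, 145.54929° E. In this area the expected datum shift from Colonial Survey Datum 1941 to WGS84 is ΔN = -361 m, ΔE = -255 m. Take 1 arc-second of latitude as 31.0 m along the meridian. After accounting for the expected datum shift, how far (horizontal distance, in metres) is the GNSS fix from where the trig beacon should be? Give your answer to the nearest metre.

Observed coordinate differences: Δφ = -0.00308°, Δλ = -0.00207°.
Converting to metres (1° lat = 111600 m, cos φ = 0.968771): observed ΔN = -343.7 m, observed ΔE = -223.8 m.
Subtracting the expected shift leaves a residual of -343.7 − (-361) = 17.3 m north and -223.8 − (-255) = 31.2 m east.
Residual distance = √(17.3² + 31.2²) = 35.7 m.

36 m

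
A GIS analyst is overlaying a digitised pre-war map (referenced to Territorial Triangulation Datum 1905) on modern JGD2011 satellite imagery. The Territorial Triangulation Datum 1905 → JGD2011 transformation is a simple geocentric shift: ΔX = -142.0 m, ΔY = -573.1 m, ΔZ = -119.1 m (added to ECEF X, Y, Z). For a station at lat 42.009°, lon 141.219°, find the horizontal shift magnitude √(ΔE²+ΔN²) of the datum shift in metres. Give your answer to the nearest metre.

541 m

The local east axis at (φ, λ) is (−sin λ, cos λ, 0), so ΔE = −sin(141.219°)·(-142.0) + cos(141.219°)·(-573.1) = 535.70 m.
The local north axis is (−sin φ cos λ, −sin φ sin λ, cos φ), giving ΔN = -74.083 + 240.232 − 88.496 = 77.65 m.
Horizontal magnitude = √(ΔE² + ΔN²) = √(535.70² + 77.65²) = 541.30 m.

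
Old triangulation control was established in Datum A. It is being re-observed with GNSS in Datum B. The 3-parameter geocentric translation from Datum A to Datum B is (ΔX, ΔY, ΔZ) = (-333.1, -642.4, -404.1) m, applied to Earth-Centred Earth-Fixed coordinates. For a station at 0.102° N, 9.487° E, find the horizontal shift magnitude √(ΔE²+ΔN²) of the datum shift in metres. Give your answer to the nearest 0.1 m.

The local east axis at (φ, λ) is (−sin λ, cos λ, 0), so ΔE = −sin(9.487°)·(-333.1) + cos(9.487°)·(-642.4) = -578.71 m.
The local north axis is (−sin φ cos λ, −sin φ sin λ, cos φ), giving ΔN = 0.585 + 0.188 − 404.099 = -403.33 m.
Horizontal magnitude = √(ΔE² + ΔN²) = √((-578.71)² + (-403.33)²) = 705.39 m.

705.4 m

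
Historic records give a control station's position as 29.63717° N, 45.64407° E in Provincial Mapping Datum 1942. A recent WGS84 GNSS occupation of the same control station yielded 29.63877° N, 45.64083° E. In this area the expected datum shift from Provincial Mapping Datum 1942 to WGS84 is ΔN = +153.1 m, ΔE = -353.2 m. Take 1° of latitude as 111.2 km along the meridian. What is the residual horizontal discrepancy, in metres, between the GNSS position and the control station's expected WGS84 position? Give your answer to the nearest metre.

Observed coordinate differences: Δφ = +0.00160°, Δλ = -0.00324°.
Converting to metres (1° lat = 111200 m, cos φ = 0.869174): observed ΔN = 177.9 m, observed ΔE = -313.2 m.
Subtracting the expected shift leaves a residual of 177.9 − (153.1) = 24.8 m north and -313.2 − (-353.2) = 40.0 m east.
Residual distance = √(24.8² + 40.0²) = 47.1 m.

47 m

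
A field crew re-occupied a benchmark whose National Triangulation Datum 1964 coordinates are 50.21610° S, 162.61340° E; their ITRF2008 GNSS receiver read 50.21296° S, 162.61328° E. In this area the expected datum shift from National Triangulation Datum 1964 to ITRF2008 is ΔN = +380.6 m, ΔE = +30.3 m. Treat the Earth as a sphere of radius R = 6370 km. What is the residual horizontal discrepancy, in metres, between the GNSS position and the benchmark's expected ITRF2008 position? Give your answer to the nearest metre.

50 m

Observed coordinate differences: Δφ = +0.00314°, Δλ = -0.00012°.
Converting to metres (1° lat = 111177 m, cos φ = 0.639894): observed ΔN = 349.1 m, observed ΔE = -8.5 m.
Subtracting the expected shift leaves a residual of 349.1 − (380.6) = -31.5 m north and -8.5 − (30.3) = -38.8 m east.
Residual distance = √((-31.5)² + (-38.8)²) = 50.0 m.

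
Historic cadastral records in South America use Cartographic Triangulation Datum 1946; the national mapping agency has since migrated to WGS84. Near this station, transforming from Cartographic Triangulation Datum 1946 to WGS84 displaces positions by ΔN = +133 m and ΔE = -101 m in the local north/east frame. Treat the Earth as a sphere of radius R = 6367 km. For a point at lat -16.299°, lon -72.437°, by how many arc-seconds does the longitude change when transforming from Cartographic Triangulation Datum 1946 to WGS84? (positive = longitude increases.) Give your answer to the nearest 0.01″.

Δλ = -3.41″

At latitude -16.299°, cos φ = 0.959810.
One radian of longitude at latitude φ spans R cos φ, so Δλ = ΔE / (R cos φ) = -101.0 / (6367000 × 0.959810) = -1.6527e-05 rad = -3.409″.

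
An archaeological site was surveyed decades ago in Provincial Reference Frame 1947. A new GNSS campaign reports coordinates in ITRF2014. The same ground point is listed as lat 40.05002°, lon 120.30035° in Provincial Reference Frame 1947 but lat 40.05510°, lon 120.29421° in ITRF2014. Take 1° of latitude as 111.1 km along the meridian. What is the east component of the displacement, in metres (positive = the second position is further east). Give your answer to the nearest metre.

Δφ = 40.05510° − 40.05002° = +0.00508°; Δλ = 120.29421° − 120.30035° = -0.00614°.
ΔN = Δφ × 111100 = 564.4 m; ΔE = Δλ × 111100 × cos(40.05002°) = -0.00614 × 111100 × 0.765483 = -522.2 m.

ΔE = -522 m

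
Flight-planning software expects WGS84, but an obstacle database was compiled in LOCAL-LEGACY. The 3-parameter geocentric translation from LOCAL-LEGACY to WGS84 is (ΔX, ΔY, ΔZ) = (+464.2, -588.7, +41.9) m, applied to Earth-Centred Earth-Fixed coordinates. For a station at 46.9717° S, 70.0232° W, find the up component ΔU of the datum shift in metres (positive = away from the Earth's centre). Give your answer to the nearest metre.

ΔU = 455 m

The local up (radial) axis is (cos φ cos λ, cos φ sin λ, sin φ), giving ΔU = 108.215 + 377.535 − 30.630 = 455.12 m.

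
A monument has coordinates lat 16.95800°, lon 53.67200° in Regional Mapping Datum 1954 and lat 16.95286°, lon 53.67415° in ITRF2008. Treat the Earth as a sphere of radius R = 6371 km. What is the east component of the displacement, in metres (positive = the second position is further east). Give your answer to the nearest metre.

ΔE = 229 m

Δφ = 16.95286° − 16.95800° = -0.00514°; Δλ = 53.67415° − 53.67200° = +0.00215°.
1° along a meridian = πR/180 = 111195 m.
ΔN = Δφ × 111195 = -571.5 m; ΔE = Δλ × 111195 × cos(16.95800°) = +0.00215 × 111195 × 0.956519 = 228.7 m.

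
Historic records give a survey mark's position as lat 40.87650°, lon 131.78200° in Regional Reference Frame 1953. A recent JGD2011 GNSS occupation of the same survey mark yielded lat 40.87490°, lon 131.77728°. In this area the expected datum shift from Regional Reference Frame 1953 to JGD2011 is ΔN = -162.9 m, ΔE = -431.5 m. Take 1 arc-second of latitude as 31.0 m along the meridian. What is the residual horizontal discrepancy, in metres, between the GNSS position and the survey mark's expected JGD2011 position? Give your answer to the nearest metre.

Observed coordinate differences: Δφ = -0.00160°, Δλ = -0.00472°.
Converting to metres (1° lat = 111600 m, cos φ = 0.756122): observed ΔN = -178.6 m, observed ΔE = -398.3 m.
Subtracting the expected shift leaves a residual of -178.6 − (-162.9) = -15.7 m north and -398.3 − (-431.5) = 33.2 m east.
Residual distance = √((-15.7)² + 33.2²) = 36.7 m.

37 m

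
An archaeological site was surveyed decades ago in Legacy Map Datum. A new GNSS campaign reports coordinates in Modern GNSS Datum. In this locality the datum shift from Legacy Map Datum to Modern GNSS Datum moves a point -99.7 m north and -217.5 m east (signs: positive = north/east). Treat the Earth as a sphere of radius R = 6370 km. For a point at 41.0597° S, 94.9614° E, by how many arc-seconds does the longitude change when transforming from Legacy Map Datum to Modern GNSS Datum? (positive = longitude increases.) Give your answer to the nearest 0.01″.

At latitude -41.0597°, cos φ = 0.754026.
One radian of longitude at latitude φ spans R cos φ, so Δλ = ΔE / (R cos φ) = -217.5 / (6370000 × 0.754026) = -4.5283e-05 rad = -9.340″.

Δλ = -9.34″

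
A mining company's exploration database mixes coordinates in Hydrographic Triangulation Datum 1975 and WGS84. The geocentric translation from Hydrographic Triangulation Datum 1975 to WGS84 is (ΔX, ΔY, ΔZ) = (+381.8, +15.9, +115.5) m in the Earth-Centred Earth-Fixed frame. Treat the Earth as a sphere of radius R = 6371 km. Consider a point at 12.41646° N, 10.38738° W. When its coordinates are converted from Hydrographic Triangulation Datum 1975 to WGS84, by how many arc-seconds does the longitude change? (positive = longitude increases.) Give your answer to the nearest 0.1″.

Δλ = 2.8″

sin φ = 0.215016, cos φ = 0.976611, sin λ = -0.180302, cos λ = 0.983611.
East component: ΔE = −sin λ·ΔX + cos λ·ΔY = −(-0.180302)(381.8) + (0.983611)(15.9) = 84.48 m.
1° of latitude spans πR/180 = 111195 m; at latitude φ, 1° of longitude spans that × cos φ = 108594.1 m, so Δλ = 84.48 / 108594.1 × 3600 = 2.801″.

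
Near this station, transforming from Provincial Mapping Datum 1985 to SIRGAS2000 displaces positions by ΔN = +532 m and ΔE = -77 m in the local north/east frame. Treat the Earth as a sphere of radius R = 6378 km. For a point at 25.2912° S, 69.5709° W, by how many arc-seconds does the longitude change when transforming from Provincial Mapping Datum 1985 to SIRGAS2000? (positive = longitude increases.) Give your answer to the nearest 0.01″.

Δλ = -2.75″

At latitude -25.2912°, cos φ = 0.904148.
One radian of longitude at latitude φ spans R cos φ, so Δλ = ΔE / (R cos φ) = -77.0 / (6378000 × 0.904148) = -1.3353e-05 rad = -2.754″.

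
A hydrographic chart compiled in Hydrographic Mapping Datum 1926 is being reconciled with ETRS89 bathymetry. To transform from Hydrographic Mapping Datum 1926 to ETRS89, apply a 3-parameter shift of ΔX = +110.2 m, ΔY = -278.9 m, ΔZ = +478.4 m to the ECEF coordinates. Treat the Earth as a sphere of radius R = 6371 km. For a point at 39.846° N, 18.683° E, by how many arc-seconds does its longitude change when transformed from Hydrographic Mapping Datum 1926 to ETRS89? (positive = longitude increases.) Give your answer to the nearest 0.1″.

Δλ = -12.6″

sin φ = 0.640726, cos φ = 0.767769, sin λ = 0.320332, cos λ = 0.947305.
East component: ΔE = −sin λ·ΔX + cos λ·ΔY = −(0.320332)(110.2) + (0.947305)(-278.9) = -299.50 m.
1° of latitude spans πR/180 = 111195 m; at latitude φ, 1° of longitude spans that × cos φ = 85372.1 m, so Δλ = -299.50 / 85372.1 × 3600 = -12.630″.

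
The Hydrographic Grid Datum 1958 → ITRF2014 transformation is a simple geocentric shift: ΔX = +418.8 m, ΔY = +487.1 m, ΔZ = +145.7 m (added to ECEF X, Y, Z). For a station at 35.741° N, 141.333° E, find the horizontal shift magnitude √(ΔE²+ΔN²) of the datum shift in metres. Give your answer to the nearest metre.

At φ = 35.741°, λ = 141.333°: sin φ = 0.584122, cos φ = 0.811666, sin λ = 0.624793, cos λ = -0.780790.
ΔE = −sin λ·ΔX + cos λ·ΔY = −(0.624793)·(418.8) + (-0.780790)·(487.1) = -641.99 m.
ΔN = −sin φ cos λ·ΔX − sin φ sin λ·ΔY + cos φ·ΔZ = −(0.584122)(-0.780790)(418.8) − (0.584122)(0.624793)(487.1) + (0.811666)(145.7) = 131.49 m.
Horizontal magnitude = √(ΔE² + ΔN²) = √((-641.99)² + 131.49²) = 655.31 m.

655 m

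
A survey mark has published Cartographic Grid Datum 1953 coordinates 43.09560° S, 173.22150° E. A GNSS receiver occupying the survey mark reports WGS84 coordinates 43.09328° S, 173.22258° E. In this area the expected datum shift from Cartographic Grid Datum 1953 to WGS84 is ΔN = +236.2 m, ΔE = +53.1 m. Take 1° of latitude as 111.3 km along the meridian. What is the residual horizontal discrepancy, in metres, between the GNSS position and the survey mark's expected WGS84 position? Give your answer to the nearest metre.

41 m

Observed coordinate differences: Δφ = +0.00232°, Δλ = +0.00108°.
Converting to metres (1° lat = 111300 m, cos φ = 0.730215): observed ΔN = 258.2 m, observed ΔE = 87.8 m.
Subtracting the expected shift leaves a residual of 258.2 − (236.2) = 22.0 m north and 87.8 − (53.1) = 34.7 m east.
Residual distance = √(22.0² + 34.7²) = 41.1 m.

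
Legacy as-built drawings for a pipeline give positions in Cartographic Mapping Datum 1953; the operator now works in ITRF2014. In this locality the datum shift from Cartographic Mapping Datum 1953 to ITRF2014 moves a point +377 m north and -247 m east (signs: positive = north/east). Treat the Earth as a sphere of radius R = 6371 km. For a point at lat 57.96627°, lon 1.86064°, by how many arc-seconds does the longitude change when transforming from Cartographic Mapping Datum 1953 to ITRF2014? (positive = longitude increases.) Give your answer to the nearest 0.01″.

At latitude 57.96627°, cos φ = 0.530418.
One radian of longitude at latitude φ spans R cos φ, so Δλ = ΔE / (R cos φ) = -247.0 / (6371000 × 0.530418) = -7.3092e-05 rad = -15.076″.

Δλ = -15.08″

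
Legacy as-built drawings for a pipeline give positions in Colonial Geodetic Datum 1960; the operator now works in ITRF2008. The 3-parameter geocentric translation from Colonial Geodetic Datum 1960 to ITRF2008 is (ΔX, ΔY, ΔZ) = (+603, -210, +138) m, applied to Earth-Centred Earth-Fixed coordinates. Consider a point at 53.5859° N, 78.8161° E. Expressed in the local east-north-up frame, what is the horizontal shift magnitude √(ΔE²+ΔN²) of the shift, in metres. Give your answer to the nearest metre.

At φ = 53.5859°, λ = 78.8161°: sin φ = 0.804748, cos φ = 0.593617, sin λ = 0.981010, cos λ = 0.193959.
ΔE = −sin λ·ΔX + cos λ·ΔY = −(0.981010)·(603) + (0.193959)·(-210) = -632.28 m.
ΔN = −sin φ cos λ·ΔX − sin φ sin λ·ΔY + cos φ·ΔZ = −(0.804748)(0.193959)(603) − (0.804748)(0.981010)(-210) + (0.593617)(138) = 153.59 m.
Horizontal magnitude = √(ΔE² + ΔN²) = √((-632.28)² + 153.59²) = 650.67 m.

651 m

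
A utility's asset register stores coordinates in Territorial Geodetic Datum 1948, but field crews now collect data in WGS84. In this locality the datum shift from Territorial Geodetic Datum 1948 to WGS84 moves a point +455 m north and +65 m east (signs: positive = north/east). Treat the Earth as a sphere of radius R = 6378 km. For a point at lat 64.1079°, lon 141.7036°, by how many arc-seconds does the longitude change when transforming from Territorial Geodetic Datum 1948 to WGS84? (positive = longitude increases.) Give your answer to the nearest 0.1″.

Δλ = 4.8″

At latitude 64.1079°, cos φ = 0.436678.
One radian of longitude at latitude φ spans R cos φ, so Δλ = ΔE / (R cos φ) = 65.0 / (6378000 × 0.436678) = 2.3338e-05 rad = 4.814″.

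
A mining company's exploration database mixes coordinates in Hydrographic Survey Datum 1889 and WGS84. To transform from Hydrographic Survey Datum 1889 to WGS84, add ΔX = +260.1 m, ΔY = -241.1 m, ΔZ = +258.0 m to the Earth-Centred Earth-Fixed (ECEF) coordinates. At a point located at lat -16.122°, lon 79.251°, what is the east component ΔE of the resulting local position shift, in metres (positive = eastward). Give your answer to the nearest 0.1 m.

ΔE = -300.5 m

At φ = -16.122°, λ = 79.251°: sin φ = -0.277684, cos φ = 0.960673, sin λ = 0.982454, cos λ = 0.186507.
ΔE = −sin λ·ΔX + cos λ·ΔY = −(0.982454)·(260.1) + (0.186507)·(-241.1) = -300.50 m.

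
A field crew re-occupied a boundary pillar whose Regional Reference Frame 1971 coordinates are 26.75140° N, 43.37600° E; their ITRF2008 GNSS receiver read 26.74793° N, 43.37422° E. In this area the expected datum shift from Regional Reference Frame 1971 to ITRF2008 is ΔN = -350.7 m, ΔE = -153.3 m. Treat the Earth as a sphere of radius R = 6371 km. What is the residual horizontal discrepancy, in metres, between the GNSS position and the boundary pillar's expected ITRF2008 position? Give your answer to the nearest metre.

Observed coordinate differences: Δφ = -0.00347°, Δλ = -0.00178°.
Converting to metres (1° lat = 111195 m, cos φ = 0.892968): observed ΔN = -385.8 m, observed ΔE = -176.7 m.
Subtracting the expected shift leaves a residual of -385.8 − (-350.7) = -35.1 m north and -176.7 − (-153.3) = -23.4 m east.
Residual distance = √((-35.1)² + (-23.4)²) = 42.2 m.

42 m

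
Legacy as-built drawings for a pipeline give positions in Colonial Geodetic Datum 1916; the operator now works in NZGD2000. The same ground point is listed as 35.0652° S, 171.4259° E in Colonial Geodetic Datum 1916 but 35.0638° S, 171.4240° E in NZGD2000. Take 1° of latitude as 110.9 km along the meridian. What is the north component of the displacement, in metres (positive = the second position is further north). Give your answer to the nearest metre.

ΔN = 155 m

Δφ = -35.0638° − -35.0652° = +0.0014°; Δλ = 171.4240° − 171.4259° = -0.0019°.
ΔN = Δφ × 110900 = 155.3 m; ΔE = Δλ × 110900 × cos(-35.0652°) = -0.0019 × 110900 × 0.818499 = -172.5 m.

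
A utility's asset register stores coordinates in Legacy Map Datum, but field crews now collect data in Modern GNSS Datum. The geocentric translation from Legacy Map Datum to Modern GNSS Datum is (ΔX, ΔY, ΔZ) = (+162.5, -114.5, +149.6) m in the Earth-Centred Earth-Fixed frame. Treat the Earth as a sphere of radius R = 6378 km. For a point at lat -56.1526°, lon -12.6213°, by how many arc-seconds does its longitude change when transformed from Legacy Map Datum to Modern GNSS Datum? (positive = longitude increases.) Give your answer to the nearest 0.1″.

Δλ = -4.4″

sin φ = -0.830524, cos φ = 0.556983, sin λ = -0.218506, cos λ = 0.975836.
East component: ΔE = −sin λ·ΔX + cos λ·ΔY = −(-0.218506)(162.5) + (0.975836)(-114.5) = -76.23 m.
1° of latitude spans πR/180 = 111317 m; at latitude φ, 1° of longitude spans that × cos φ = 62001.7 m, so Δλ = -76.23 / 62001.7 × 3600 = -4.426″.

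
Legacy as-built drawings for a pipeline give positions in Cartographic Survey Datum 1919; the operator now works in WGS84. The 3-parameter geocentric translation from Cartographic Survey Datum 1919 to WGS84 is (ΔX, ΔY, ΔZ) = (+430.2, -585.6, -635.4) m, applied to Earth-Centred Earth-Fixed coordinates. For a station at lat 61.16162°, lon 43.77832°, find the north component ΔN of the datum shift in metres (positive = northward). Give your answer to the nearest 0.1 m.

ΔN = -223.7 m

At φ = 61.16162°, λ = 43.77832°: sin φ = 0.875984, cos φ = 0.482341, sin λ = 0.691870, cos λ = 0.722022.
ΔN = −sin φ cos λ·ΔX − sin φ sin λ·ΔY + cos φ·ΔZ = −(0.875984)(0.722022)(430.2) − (0.875984)(0.691870)(-585.6) + (0.482341)(-635.4) = -223.66 m.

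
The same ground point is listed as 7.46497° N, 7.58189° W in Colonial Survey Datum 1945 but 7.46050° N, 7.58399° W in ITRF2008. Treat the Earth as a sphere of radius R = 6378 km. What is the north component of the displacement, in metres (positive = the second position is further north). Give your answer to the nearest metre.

ΔN = -498 m

Δφ = 7.46050° − 7.46497° = -0.00447°; Δλ = -7.58399° − -7.58189° = -0.00210°.
1° along a meridian = πR/180 = 111317 m.
ΔN = Δφ × 111317 = -497.6 m; ΔE = Δλ × 111317 × cos(7.46497°) = -0.00210 × 111317 × 0.991524 = -231.8 m.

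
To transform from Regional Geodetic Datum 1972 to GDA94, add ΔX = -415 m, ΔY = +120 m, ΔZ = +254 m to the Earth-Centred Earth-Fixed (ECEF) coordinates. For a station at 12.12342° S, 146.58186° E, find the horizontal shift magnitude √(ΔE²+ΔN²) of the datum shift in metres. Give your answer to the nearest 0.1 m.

358.7 m

The local east axis at (φ, λ) is (−sin λ, cos λ, 0), so ΔE = −sin(146.58186°)·(-415) + cos(146.58186°)·120 = 128.40 m.
The local north axis is (−sin φ cos λ, −sin φ sin λ, cos φ), giving ΔN = 72.748 + 13.880 + 248.335 = 334.96 m.
Horizontal magnitude = √(ΔE² + ΔN²) = √(128.40² + 334.96²) = 358.73 m.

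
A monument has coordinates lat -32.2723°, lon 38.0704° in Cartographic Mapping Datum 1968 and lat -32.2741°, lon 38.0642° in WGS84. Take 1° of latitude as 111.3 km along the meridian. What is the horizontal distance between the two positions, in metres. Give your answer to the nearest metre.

617 m

Δφ = -32.2741° − -32.2723° = -0.0018°; Δλ = 38.0642° − 38.0704° = -0.0062°.
ΔN = Δφ × 111300 = -200.3 m; ΔE = Δλ × 111300 × cos(-32.2723°) = -0.0062 × 111300 × 0.845520 = -583.5 m.
Distance = √(ΔE² + ΔN²) = √((-583.5)² + (-200.3)²) = 616.9 m.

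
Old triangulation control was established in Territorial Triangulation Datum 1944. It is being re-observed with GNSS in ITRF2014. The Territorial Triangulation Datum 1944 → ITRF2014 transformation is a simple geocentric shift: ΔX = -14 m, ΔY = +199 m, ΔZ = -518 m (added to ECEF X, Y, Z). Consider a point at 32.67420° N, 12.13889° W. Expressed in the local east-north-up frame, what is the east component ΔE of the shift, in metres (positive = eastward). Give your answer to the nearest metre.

The local east axis at (φ, λ) is (−sin λ, cos λ, 0), so ΔE = −sin(-12.13889°)·(-14) + cos(-12.13889°)·199 = 191.61 m.

ΔE = 192 m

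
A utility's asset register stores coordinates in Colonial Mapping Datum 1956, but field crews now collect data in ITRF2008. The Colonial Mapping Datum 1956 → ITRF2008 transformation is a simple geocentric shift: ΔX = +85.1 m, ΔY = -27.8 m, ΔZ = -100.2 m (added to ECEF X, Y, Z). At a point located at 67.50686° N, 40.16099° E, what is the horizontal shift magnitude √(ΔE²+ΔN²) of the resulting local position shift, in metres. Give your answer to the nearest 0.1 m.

111.8 m

The local east axis at (φ, λ) is (−sin λ, cos λ, 0), so ΔE = −sin(40.16099°)·85.1 + cos(40.16099°)·(-27.8) = -76.13 m.
The local north axis is (−sin φ cos λ, −sin φ sin λ, cos φ), giving ΔN = -60.089 + 16.565 − 38.334 = -81.86 m.
Horizontal magnitude = √(ΔE² + ΔN²) = √((-76.13)² + (-81.86)²) = 111.79 m.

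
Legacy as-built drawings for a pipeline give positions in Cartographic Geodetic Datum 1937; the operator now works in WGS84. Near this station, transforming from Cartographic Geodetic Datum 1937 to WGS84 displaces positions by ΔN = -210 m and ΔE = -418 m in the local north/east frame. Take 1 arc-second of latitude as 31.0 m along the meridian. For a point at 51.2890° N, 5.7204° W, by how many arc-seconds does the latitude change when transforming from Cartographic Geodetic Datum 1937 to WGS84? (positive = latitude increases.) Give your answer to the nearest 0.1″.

1″ of latitude = 31.00 m, so Δφ = -210.0 / 31.00 = -6.774″.

Δφ = -6.8″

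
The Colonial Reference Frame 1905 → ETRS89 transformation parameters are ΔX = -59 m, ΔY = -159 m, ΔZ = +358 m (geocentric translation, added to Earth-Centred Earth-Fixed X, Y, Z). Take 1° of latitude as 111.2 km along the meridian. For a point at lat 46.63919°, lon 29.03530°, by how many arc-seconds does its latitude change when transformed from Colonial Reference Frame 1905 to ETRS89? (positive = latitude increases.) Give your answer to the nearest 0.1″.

Δφ = 11.0″

sin φ = 0.727044, cos φ = 0.686590, sin λ = 0.485348, cos λ = 0.874321.
North component: ΔN = −sin φ cos λ·ΔX − sin φ sin λ·ΔY + cos φ·ΔZ = −(0.727044)(0.874321)(-59) − (0.727044)(0.485348)(-159) + (0.686590)(358) = 339.41 m.
1° of latitude spans 111200 m, so Δφ = 339.41 / 111200 × 3600 = 10.988″.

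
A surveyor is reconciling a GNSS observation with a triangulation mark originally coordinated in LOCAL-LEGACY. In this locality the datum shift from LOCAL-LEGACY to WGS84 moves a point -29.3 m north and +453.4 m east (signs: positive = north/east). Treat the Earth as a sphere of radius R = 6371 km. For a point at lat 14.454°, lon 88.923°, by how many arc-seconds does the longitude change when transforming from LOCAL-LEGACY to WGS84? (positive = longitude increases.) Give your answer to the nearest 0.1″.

Δλ = 15.2″

At latitude 14.454°, cos φ = 0.968348.
One radian of longitude at latitude φ spans R cos φ, so Δλ = ΔE / (R cos φ) = 453.4 / (6371000 × 0.968348) = 7.3492e-05 rad = 15.159″.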